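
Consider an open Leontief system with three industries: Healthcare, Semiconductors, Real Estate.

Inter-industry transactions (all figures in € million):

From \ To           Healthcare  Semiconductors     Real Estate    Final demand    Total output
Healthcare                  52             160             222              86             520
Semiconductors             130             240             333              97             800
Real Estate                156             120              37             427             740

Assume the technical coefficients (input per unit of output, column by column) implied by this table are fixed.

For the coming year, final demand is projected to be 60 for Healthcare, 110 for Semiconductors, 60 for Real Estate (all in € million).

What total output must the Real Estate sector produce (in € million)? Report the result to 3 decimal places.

Technical coefficients a_ij = z_ij / X_j:
  a_HH = 52/520 = 0.10, a_SH = 130/520 = 0.25, a_RH = 156/520 = 0.30
  a_HS = 160/800 = 0.20, a_SS = 240/800 = 0.30, a_RS = 120/800 = 0.15
  a_HR = 222/740 = 0.30, a_SR = 333/740 = 0.45, a_RR = 37/740 = 0.05
I − A =
  [   0.90    -0.20    -0.30]
  [  -0.25     0.70    -0.45]
  [  -0.30    -0.15     0.95]
Cofactors of I−A, C_ij = (−1)^(i+j)·(minor ij) (rows/columns in the sector order above):
  C_11 = (0.70)(0.95) − (-0.45)(-0.15) = 0.5975
  C_12 = −[(-0.25)(0.95) − (-0.45)(-0.30)] = 0.3725
  C_13 = (-0.25)(-0.15) − (0.70)(-0.30) = 0.2475
  C_21 = −[(-0.20)(0.95) − (-0.30)(-0.15)] = 0.2350
  C_22 = (0.90)(0.95) − (-0.30)(-0.30) = 0.7650
  C_23 = −[(0.90)(-0.15) − (-0.20)(-0.30)] = 0.1950
  C_31 = (-0.20)(-0.45) − (-0.30)(0.70) = 0.3000
  C_32 = −[(0.90)(-0.45) − (-0.30)(-0.25)] = 0.4800
  C_33 = (0.90)(0.70) − (-0.20)(-0.25) = 0.5800
det(I−A) = Σ_j (I−A)_1j·C_1j = (0.90)(0.5975) + (-0.20)(0.3725) + (-0.30)(0.2475) = 0.3890
adj(I−A) = Cᵀ =
  [ 0.5975   0.2350   0.3000]
  [ 0.3725   0.7650   0.4800]
  [ 0.2475   0.1950   0.5800]
(I − A)⁻¹ = adj(I−A) / det(I−A) ≈
  [   1.5360     0.6041     0.7712]
  [   0.9576     1.9666     1.2339]
  [   0.6362     0.5013     1.4910]
x = (I − A)⁻¹ d = adj(I−A)·d / det(I−A), with det(I−A) = 0.3890:
  x_H = (0.5975·60 + 0.2350·110 + 0.3000·60) / 0.3890 = 79.70 / 0.3890 ≈ 204.884
  x_S = (0.3725·60 + 0.7650·110 + 0.4800·60) / 0.3890 = 135.30 / 0.3890 ≈ 347.815
  x_R = (0.2475·60 + 0.1950·110 + 0.5800·60) / 0.3890 = 71.10 / 0.3890 ≈ 182.776

x_R = 182.776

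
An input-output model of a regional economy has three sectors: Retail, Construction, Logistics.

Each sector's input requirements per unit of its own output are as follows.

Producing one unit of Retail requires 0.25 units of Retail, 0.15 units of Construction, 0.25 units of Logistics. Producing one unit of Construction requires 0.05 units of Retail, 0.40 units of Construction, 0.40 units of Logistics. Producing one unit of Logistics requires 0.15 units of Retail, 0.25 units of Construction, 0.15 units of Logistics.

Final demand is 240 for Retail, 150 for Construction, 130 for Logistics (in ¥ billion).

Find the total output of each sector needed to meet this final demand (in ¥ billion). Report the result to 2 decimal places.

x_R = 476.92, x_C = 611.26, x_L = 580.86

I − A =
  [   0.75    -0.05    -0.15]
  [  -0.15     0.60    -0.25]
  [  -0.25    -0.40     0.85]
Cofactors of I−A, C_ij = (−1)^(i+j)·(minor ij) (rows/columns in the sector order above):
  C_11 = (0.60)(0.85) − (-0.25)(-0.40) = 0.4100
  C_12 = −[(-0.15)(0.85) − (-0.25)(-0.25)] = 0.1900
  C_13 = (-0.15)(-0.40) − (0.60)(-0.25) = 0.2100
  C_21 = −[(-0.05)(0.85) − (-0.15)(-0.40)] = 0.1025
  C_22 = (0.75)(0.85) − (-0.15)(-0.25) = 0.6000
  C_23 = −[(0.75)(-0.40) − (-0.05)(-0.25)] = 0.3125
  C_31 = (-0.05)(-0.25) − (-0.15)(0.60) = 0.1025
  C_32 = −[(0.75)(-0.25) − (-0.15)(-0.15)] = 0.2100
  C_33 = (0.75)(0.60) − (-0.05)(-0.15) = 0.4425
det(I−A) = Σ_j (I−A)_1j·C_1j = (0.75)(0.4100) + (-0.05)(0.1900) + (-0.15)(0.2100) = 0.2665
adj(I−A) = Cᵀ =
  [ 0.4100   0.1025   0.1025]
  [ 0.1900   0.6000   0.2100]
  [ 0.2100   0.3125   0.4425]
(I − A)⁻¹ = adj(I−A) / det(I−A) ≈
  [   1.5385     0.3846     0.3846]
  [   0.7129     2.2514     0.7880]
  [   0.7880     1.1726     1.6604]
x = (I − A)⁻¹ d = adj(I−A)·d / det(I−A), with det(I−A) = 0.2665:
  x_R = (0.4100·240 + 0.1025·150 + 0.1025·130) / 0.2665 = 127.10 / 0.2665 ≈ 476.92
  x_C = (0.1900·240 + 0.6000·150 + 0.2100·130) / 0.2665 = 162.90 / 0.2665 ≈ 611.26
  x_L = (0.2100·240 + 0.3125·150 + 0.4425·130) / 0.2665 = 154.80 / 0.2665 ≈ 580.86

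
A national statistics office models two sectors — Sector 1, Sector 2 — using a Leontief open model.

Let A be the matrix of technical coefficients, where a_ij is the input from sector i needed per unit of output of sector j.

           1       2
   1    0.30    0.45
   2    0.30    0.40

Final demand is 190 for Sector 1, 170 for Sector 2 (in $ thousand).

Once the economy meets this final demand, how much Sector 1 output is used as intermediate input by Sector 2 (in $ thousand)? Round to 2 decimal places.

I − A =
  [   0.70    -0.45]
  [  -0.30     0.60]
det(I−A) = (0.70)(0.60) − (-0.45)(-0.30) = 0.2850
adj(I−A) = [[0.60, 0.45], [0.30, 0.70]]
(I − A)⁻¹ = adj(I−A) / det(I−A) ≈
  [   2.1053     1.5789]
  [   1.0526     2.4561]
First solve x = (I − A)⁻¹ d = adj(I−A)·d / det(I−A); in particular x_2 = (0.30·190 + 0.70·170) / 0.2850 = 176.00 / 0.2850 ≈ 617.5439.
Intermediate flow from 1 to 2: z_12 = a_12 · x_2 = 0.45 × 176.00 / 0.2850 = 79.20 / 0.2850 ≈ 277.89.

z_12 = 277.89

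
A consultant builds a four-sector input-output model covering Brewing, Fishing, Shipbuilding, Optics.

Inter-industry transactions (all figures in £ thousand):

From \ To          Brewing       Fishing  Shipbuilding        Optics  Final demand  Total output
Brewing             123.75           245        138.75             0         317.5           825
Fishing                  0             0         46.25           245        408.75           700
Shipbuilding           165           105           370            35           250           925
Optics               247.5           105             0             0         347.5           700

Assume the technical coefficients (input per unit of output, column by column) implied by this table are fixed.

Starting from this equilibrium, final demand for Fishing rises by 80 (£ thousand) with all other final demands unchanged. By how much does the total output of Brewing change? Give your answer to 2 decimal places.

Technical coefficients a_ij = z_ij / X_j:
  a_BB = 123.75/825 = 0.15, a_FB = 0/825 = 0.00, a_SB = 165/825 = 0.20, a_OB = 247.5/825 = 0.30
  a_BF = 245/700 = 0.35, a_FF = 0/700 = 0.00, a_SF = 105/700 = 0.15, a_OF = 105/700 = 0.15
  a_BS = 138.75/925 = 0.15, a_FS = 46.25/925 = 0.05, a_SS = 370/925 = 0.40, a_OS = 0/925 = 0.00
  a_BO = 0/700 = 0.00, a_FO = 245/700 = 0.35, a_SO = 35/700 = 0.05, a_OO = 0/700 = 0.00
I − A =
  [   0.85    -0.35    -0.15     0.00]
  [   0.00     1.00    -0.05    -0.35]
  [  -0.20    -0.15     0.60    -0.05]
  [  -0.30    -0.15     0.00     1.00]
Compute the cofactors C_ij = (−1)^(i+j)·(3×3 minor ij) of I−A; the adjugate is their transpose:
adj(I−A) = Cᵀ =
  [ 0.560625   0.233625   0.159625   0.089750]
  [ 0.073750   0.477750   0.058250   0.170125]
  [ 0.220250   0.209125   0.768625   0.111625]
  [ 0.179250   0.141750   0.056625   0.470125]
det(I−A) = Σ_j (I−A)_1j·C_1j = (0.85)(0.560625) + (-0.35)(0.073750) + (-0.15)(0.220250) + (0.00)(0.179250) = 0.41768125
(I − A)⁻¹ = adj(I−A) / det(I−A) ≈
  [   1.3422     0.5593     0.3822     0.2149]
  [   0.1766     1.1438     0.1395     0.4073]
  [   0.5273     0.5007     1.8402     0.2672]
  [   0.4292     0.3394     0.1356     1.1256]
Δx = (I − A)⁻¹ Δd with Δd having +80 in the Fishing component and 0 elsewhere.
So Δx_B = L_BF · (+80), where L_BF = adj(I−A)_BF / det(I−A) = 0.233625 / 0.41768125.
Δx_B = 0.233625 × (+80) / 0.41768125 = 18.69 / 0.41768125 ≈ 44.75.

Δx_B = 44.75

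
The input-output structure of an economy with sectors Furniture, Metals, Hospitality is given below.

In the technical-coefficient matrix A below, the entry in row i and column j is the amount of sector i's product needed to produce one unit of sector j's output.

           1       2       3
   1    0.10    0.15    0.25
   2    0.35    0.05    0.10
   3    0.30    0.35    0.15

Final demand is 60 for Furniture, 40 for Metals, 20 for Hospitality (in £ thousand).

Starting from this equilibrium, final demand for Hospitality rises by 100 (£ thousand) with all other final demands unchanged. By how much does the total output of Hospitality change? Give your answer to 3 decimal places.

Δx_3 = 147.451

I − A =
  [   0.90    -0.15    -0.25]
  [  -0.35     0.95    -0.10]
  [  -0.30    -0.35     0.85]
Cofactors of I−A, C_ij = (−1)^(i+j)·(minor ij) (rows/columns in the sector order above):
  C_11 = (0.95)(0.85) − (-0.10)(-0.35) = 0.7725
  C_12 = −[(-0.35)(0.85) − (-0.10)(-0.30)] = 0.3275
  C_13 = (-0.35)(-0.35) − (0.95)(-0.30) = 0.4075
  C_21 = −[(-0.15)(0.85) − (-0.25)(-0.35)] = 0.2150
  C_22 = (0.90)(0.85) − (-0.25)(-0.30) = 0.6900
  C_23 = −[(0.90)(-0.35) − (-0.15)(-0.30)] = 0.3600
  C_31 = (-0.15)(-0.10) − (-0.25)(0.95) = 0.2525
  C_32 = −[(0.90)(-0.10) − (-0.25)(-0.35)] = 0.1775
  C_33 = (0.90)(0.95) − (-0.15)(-0.35) = 0.8025
det(I−A) = Σ_j (I−A)_1j·C_1j = (0.90)(0.7725) + (-0.15)(0.3275) + (-0.25)(0.4075) = 0.54425
adj(I−A) = Cᵀ =
  [ 0.7725   0.2150   0.2525]
  [ 0.3275   0.6900   0.1775]
  [ 0.4075   0.3600   0.8025]
(I − A)⁻¹ = adj(I−A) / det(I−A) ≈
  [   1.4194     0.3950     0.4639]
  [   0.6017     1.2678     0.3261]
  [   0.7487     0.6615     1.4745]
Δx = (I − A)⁻¹ Δd with Δd having +100 in the Hospitality component and 0 elsewhere.
So Δx_3 = L_33 · (+100), where L_33 = adj(I−A)_33 / det(I−A) = 0.8025 / 0.54425.
Δx_3 = 0.8025 × (+100) / 0.54425 = 80.25 / 0.54425 ≈ 147.451.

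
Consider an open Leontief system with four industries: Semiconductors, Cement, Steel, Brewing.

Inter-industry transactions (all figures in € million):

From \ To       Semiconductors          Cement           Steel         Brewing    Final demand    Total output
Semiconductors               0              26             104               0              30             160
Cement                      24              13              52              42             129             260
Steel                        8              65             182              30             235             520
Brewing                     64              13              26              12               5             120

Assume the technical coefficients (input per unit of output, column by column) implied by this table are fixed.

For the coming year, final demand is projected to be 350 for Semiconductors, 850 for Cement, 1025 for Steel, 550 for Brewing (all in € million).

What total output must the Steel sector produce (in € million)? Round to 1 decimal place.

Technical coefficients a_ij = z_ij / X_j:
  a_11 = 0/160 = 0.00, a_21 = 24/160 = 0.15, a_31 = 8/160 = 0.05, a_41 = 64/160 = 0.40
  a_12 = 26/260 = 0.10, a_22 = 13/260 = 0.05, a_32 = 65/260 = 0.25, a_42 = 13/260 = 0.05
  a_13 = 104/520 = 0.20, a_23 = 52/520 = 0.10, a_33 = 182/520 = 0.35, a_43 = 26/520 = 0.05
  a_14 = 0/120 = 0.00, a_24 = 42/120 = 0.35, a_34 = 30/120 = 0.25, a_44 = 12/120 = 0.10
I − A =
  [   1.00    -0.10    -0.20     0.00]
  [  -0.15     0.95    -0.10    -0.35]
  [  -0.05    -0.25     0.65    -0.25]
  [  -0.40    -0.05    -0.05     0.90]
Compute the cofactors C_ij = (−1)^(i+j)·(3×3 minor ij) of I−A; the adjugate is their transpose:
adj(I−A) = Cᵀ =
  [ 0.504375   0.104750   0.178250   0.090250]
  [ 0.192250   0.543500   0.162500   0.256500]
  [ 0.207500   0.252000   0.810000   0.323000]
  [ 0.246375   0.090750   0.133250   0.565250]
det(I−A) = Σ_j (I−A)_1j·C_1j = (1.00)(0.504375) + (-0.10)(0.192250) + (-0.20)(0.207500) + (0.00)(0.246375) = 0.44365
(I − A)⁻¹ = adj(I−A) / det(I−A) ≈
  [   1.1369     0.2361     0.4018     0.2034]
  [   0.4333     1.2251     0.3663     0.5782]
  [   0.4677     0.5680     1.8258     0.7281]
  [   0.5553     0.2046     0.3003     1.2741]
x = (I − A)⁻¹ d = adj(I−A)·d / det(I−A), with det(I−A) = 0.44365:
  x_1 = (0.504375·350 + 0.104750·850 + 0.178250·1025 + 0.090250·550) / 0.44365 = 497.9125 / 0.44365 ≈ 1122.3
  x_2 = (0.192250·350 + 0.543500·850 + 0.162500·1025 + 0.256500·550) / 0.44365 = 836.90 / 0.44365 ≈ 1886.4
  x_3 = (0.207500·350 + 0.252000·850 + 0.810000·1025 + 0.323000·550) / 0.44365 = 1294.725 / 0.44365 ≈ 2918.3
  x_4 = (0.246375·350 + 0.090750·850 + 0.133250·1025 + 0.565250·550) / 0.44365 = 610.8375 / 0.44365 ≈ 1376.8

x_3 = 2918.3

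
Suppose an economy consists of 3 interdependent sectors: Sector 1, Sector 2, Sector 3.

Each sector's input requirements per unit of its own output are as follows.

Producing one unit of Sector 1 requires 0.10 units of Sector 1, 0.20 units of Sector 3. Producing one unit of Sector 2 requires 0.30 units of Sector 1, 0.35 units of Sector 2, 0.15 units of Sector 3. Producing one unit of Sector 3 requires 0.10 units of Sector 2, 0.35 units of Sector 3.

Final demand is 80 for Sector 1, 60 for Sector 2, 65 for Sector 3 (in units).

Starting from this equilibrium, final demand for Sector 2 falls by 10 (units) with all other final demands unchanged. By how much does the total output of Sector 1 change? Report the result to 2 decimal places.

I − A =
  [   0.90    -0.30     0.00]
  [   0.00     0.65    -0.10]
  [  -0.20    -0.15     0.65]
Cofactors of I−A, C_ij = (−1)^(i+j)·(minor ij) (rows/columns in the sector order above):
  C_11 = (0.65)(0.65) − (-0.10)(-0.15) = 0.4075
  C_12 = −[(0.00)(0.65) − (-0.10)(-0.20)] = 0.0200
  C_13 = (0.00)(-0.15) − (0.65)(-0.20) = 0.1300
  C_21 = −[(-0.30)(0.65) − (0.00)(-0.15)] = 0.1950
  C_22 = (0.90)(0.65) − (0.00)(-0.20) = 0.5850
  C_23 = −[(0.90)(-0.15) − (-0.30)(-0.20)] = 0.1950
  C_31 = (-0.30)(-0.10) − (0.00)(0.65) = 0.0300
  C_32 = −[(0.90)(-0.10) − (0.00)(0.00)] = 0.0900
  C_33 = (0.90)(0.65) − (-0.30)(0.00) = 0.5850
det(I−A) = Σ_j (I−A)_1j·C_1j = (0.90)(0.4075) + (-0.30)(0.0200) + (0.00)(0.1300) = 0.36075
adj(I−A) = Cᵀ =
  [ 0.4075   0.1950   0.0300]
  [ 0.0200   0.5850   0.0900]
  [ 0.1300   0.1950   0.5850]
(I − A)⁻¹ = adj(I−A) / det(I−A) ≈
  [   1.1296     0.5405     0.0832]
  [   0.0554     1.6216     0.2495]
  [   0.3604     0.5405     1.6216]
Δx = (I − A)⁻¹ Δd with Δd having -10 in the Sector 2 component and 0 elsewhere.
So Δx_1 = L_12 · (-10), where L_12 = adj(I−A)_12 / det(I−A) = 0.1950 / 0.36075.
Δx_1 = 0.1950 × (-10) / 0.36075 = -1.95 / 0.36075 ≈ -5.41.

Δx_1 = -5.41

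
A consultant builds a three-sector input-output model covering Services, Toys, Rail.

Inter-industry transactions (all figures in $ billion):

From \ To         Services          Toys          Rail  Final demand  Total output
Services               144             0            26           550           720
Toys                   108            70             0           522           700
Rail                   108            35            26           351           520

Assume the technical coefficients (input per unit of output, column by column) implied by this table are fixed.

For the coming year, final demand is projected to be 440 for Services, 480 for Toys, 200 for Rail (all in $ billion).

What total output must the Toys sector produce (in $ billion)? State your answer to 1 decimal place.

x_2 = 628.5

Technical coefficients a_ij = z_ij / X_j:
  a_11 = 144/720 = 0.20, a_21 = 108/720 = 0.15, a_31 = 108/720 = 0.15
  a_12 = 0/700 = 0.00, a_22 = 70/700 = 0.10, a_32 = 35/700 = 0.05
  a_13 = 26/520 = 0.05, a_23 = 0/520 = 0.00, a_33 = 26/520 = 0.05
I − A =
  [   0.80     0.00    -0.05]
  [  -0.15     0.90     0.00]
  [  -0.15    -0.05     0.95]
Cofactors of I−A, C_ij = (−1)^(i+j)·(minor ij) (rows/columns in the sector order above):
  C_11 = (0.90)(0.95) − (0.00)(-0.05) = 0.8550
  C_12 = −[(-0.15)(0.95) − (0.00)(-0.15)] = 0.1425
  C_13 = (-0.15)(-0.05) − (0.90)(-0.15) = 0.1425
  C_21 = −[(0.00)(0.95) − (-0.05)(-0.05)] = 0.0025
  C_22 = (0.80)(0.95) − (-0.05)(-0.15) = 0.7525
  C_23 = −[(0.80)(-0.05) − (0.00)(-0.15)] = 0.0400
  C_31 = (0.00)(0.00) − (-0.05)(0.90) = 0.0450
  C_32 = −[(0.80)(0.00) − (-0.05)(-0.15)] = 0.0075
  C_33 = (0.80)(0.90) − (0.00)(-0.15) = 0.7200
det(I−A) = Σ_j (I−A)_1j·C_1j = (0.80)(0.8550) + (0.00)(0.1425) + (-0.05)(0.1425) = 0.676875
adj(I−A) = Cᵀ =
  [ 0.8550   0.0025   0.0450]
  [ 0.1425   0.7525   0.0075]
  [ 0.1425   0.0400   0.7200]
(I − A)⁻¹ = adj(I−A) / det(I−A) ≈
  [   1.2632     0.0037     0.0665]
  [   0.2105     1.1117     0.0111]
  [   0.2105     0.0591     1.0637]
x = (I − A)⁻¹ d = adj(I−A)·d / det(I−A), with det(I−A) = 0.676875:
  x_1 = (0.8550·440 + 0.0025·480 + 0.0450·200) / 0.676875 = 386.40 / 0.676875 ≈ 570.9
  x_2 = (0.1425·440 + 0.7525·480 + 0.0075·200) / 0.676875 = 425.40 / 0.676875 ≈ 628.5
  x_3 = (0.1425·440 + 0.0400·480 + 0.7200·200) / 0.676875 = 225.90 / 0.676875 ≈ 333.7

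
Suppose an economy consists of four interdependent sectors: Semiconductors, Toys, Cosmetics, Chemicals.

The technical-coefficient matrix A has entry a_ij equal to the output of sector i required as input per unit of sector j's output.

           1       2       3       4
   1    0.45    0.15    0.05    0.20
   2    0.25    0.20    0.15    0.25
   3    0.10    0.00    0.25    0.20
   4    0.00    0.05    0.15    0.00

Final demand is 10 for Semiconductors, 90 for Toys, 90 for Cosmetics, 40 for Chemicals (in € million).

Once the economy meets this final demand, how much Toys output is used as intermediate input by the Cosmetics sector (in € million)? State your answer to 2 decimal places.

I − A =
  [   0.55    -0.15    -0.05    -0.20]
  [  -0.25     0.80    -0.15    -0.25]
  [  -0.10     0.00     0.75    -0.20]
  [   0.00    -0.05    -0.15     1.00]
Compute the cofactors C_ij = (−1)^(i+j)·(3×3 minor ij) of I−A; the adjugate is their transpose:
adj(I−A) = Cᵀ =
  [ 0.565125   0.116000   0.093000   0.160625]
  [ 0.198750   0.388000   0.123125   0.161375]
  [ 0.081250   0.021500   0.393125   0.100250]
  [ 0.022125   0.022625   0.065125   0.295625]
det(I−A) = Σ_j (I−A)_1j·C_1j = (0.55)(0.565125) + (-0.15)(0.198750) + (-0.05)(0.081250) + (-0.20)(0.022125) = 0.27251875
(I − A)⁻¹ = adj(I−A) / det(I−A) ≈
  [   2.0737     0.4257     0.3413     0.5894]
  [   0.7293     1.4238     0.4518     0.5922]
  [   0.2981     0.0789     1.4426     0.3679]
  [   0.0812     0.0830     0.2390     1.0848]
First solve x = (I − A)⁻¹ d = adj(I−A)·d / det(I−A); in particular x_3 = (0.081250·10 + 0.021500·90 + 0.393125·90 + 0.100250·40) / 0.27251875 = 42.13875 / 0.27251875 ≈ 154.6270.
Intermediate flow from 2 to 3: z_23 = a_23 · x_3 = 0.15 × 42.13875 / 0.27251875 = 6.3208125 / 0.27251875 ≈ 23.19.

z_23 = 23.19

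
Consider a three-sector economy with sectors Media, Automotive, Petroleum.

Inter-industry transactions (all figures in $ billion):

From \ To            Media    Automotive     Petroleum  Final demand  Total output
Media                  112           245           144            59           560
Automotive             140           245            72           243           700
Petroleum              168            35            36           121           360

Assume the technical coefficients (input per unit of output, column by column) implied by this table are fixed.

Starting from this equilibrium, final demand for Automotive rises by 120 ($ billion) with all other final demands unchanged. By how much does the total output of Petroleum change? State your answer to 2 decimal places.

Technical coefficients a_ij = z_ij / X_j:
  a_MM = 112/560 = 0.20, a_AM = 140/560 = 0.25, a_PM = 168/560 = 0.30
  a_MA = 245/700 = 0.35, a_AA = 245/700 = 0.35, a_PA = 35/700 = 0.05
  a_MP = 144/360 = 0.40, a_AP = 72/360 = 0.20, a_PP = 36/360 = 0.10
I − A =
  [   0.80    -0.35    -0.40]
  [  -0.25     0.65    -0.20]
  [  -0.30    -0.05     0.90]
Cofactors of I−A, C_ij = (−1)^(i+j)·(minor ij) (rows/columns in the sector order above):
  C_11 = (0.65)(0.90) − (-0.20)(-0.05) = 0.5750
  C_12 = −[(-0.25)(0.90) − (-0.20)(-0.30)] = 0.2850
  C_13 = (-0.25)(-0.05) − (0.65)(-0.30) = 0.2075
  C_21 = −[(-0.35)(0.90) − (-0.40)(-0.05)] = 0.3350
  C_22 = (0.80)(0.90) − (-0.40)(-0.30) = 0.6000
  C_23 = −[(0.80)(-0.05) − (-0.35)(-0.30)] = 0.1450
  C_31 = (-0.35)(-0.20) − (-0.40)(0.65) = 0.3300
  C_32 = −[(0.80)(-0.20) − (-0.40)(-0.25)] = 0.2600
  C_33 = (0.80)(0.65) − (-0.35)(-0.25) = 0.4325
det(I−A) = Σ_j (I−A)_1j·C_1j = (0.80)(0.5750) + (-0.35)(0.2850) + (-0.40)(0.2075) = 0.27725
adj(I−A) = Cᵀ =
  [ 0.5750   0.3350   0.3300]
  [ 0.2850   0.6000   0.2600]
  [ 0.2075   0.1450   0.4325]
(I − A)⁻¹ = adj(I−A) / det(I−A) ≈
  [   2.0739     1.2083     1.1903]
  [   1.0280     2.1641     0.9378]
  [   0.7484     0.5230     1.5600]
Δx = (I − A)⁻¹ Δd with Δd having +120 in the Automotive component and 0 elsewhere.
So Δx_P = L_PA · (+120), where L_PA = adj(I−A)_PA / det(I−A) = 0.1450 / 0.27725.
Δx_P = 0.1450 × (+120) / 0.27725 = 17.40 / 0.27725 ≈ 62.76.

Δx_P = 62.76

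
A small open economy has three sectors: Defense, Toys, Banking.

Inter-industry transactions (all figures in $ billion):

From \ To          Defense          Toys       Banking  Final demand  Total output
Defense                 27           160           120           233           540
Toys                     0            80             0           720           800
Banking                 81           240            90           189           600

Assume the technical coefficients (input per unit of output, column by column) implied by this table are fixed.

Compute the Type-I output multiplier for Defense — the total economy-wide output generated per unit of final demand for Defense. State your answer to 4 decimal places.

m_D = 1.2862

Technical coefficients a_ij = z_ij / X_j:
  a_DD = 27/540 = 0.05, a_TD = 0/540 = 0.00, a_BD = 81/540 = 0.15
  a_DT = 160/800 = 0.20, a_TT = 80/800 = 0.10, a_BT = 240/800 = 0.30
  a_DB = 120/600 = 0.20, a_TB = 0/600 = 0.00, a_BB = 90/600 = 0.15
I − A =
  [   0.95    -0.20    -0.20]
  [   0.00     0.90     0.00]
  [  -0.15    -0.30     0.85]
Cofactors of I−A, C_ij = (−1)^(i+j)·(minor ij) (rows/columns in the sector order above):
  C_11 = (0.90)(0.85) − (0.00)(-0.30) = 0.7650
  C_12 = −[(0.00)(0.85) − (0.00)(-0.15)] = 0.0000
  C_13 = (0.00)(-0.30) − (0.90)(-0.15) = 0.1350
  C_21 = −[(-0.20)(0.85) − (-0.20)(-0.30)] = 0.2300
  C_22 = (0.95)(0.85) − (-0.20)(-0.15) = 0.7775
  C_23 = −[(0.95)(-0.30) − (-0.20)(-0.15)] = 0.3150
  C_31 = (-0.20)(0.00) − (-0.20)(0.90) = 0.1800
  C_32 = −[(0.95)(0.00) − (-0.20)(0.00)] = 0.0000
  C_33 = (0.95)(0.90) − (-0.20)(0.00) = 0.8550
det(I−A) = Σ_j (I−A)_1j·C_1j = (0.95)(0.7650) + (-0.20)(0.0000) + (-0.20)(0.1350) = 0.69975
adj(I−A) = Cᵀ =
  [ 0.7650   0.2300   0.1800]
  [ 0.0000   0.7775   0.0000]
  [ 0.1350   0.3150   0.8550]
(I − A)⁻¹ = adj(I−A) / det(I−A) ≈
  [   1.09325     0.32869     0.25723]
  [   0.00000     1.11111     0.00000]
  [   0.19293     0.45016     1.22186]
The output multiplier for sector j is the column-j sum of the Leontief inverse (I − A)⁻¹ = adj(I−A) / det(I−A).
Column D of adj(I−A): (0.7650, 0.0000, 0.1350); det(I−A) = 0.69975.
m_D = (0.7650 + 0.0000 + 0.1350) / 0.69975 = 0.90 / 0.69975 ≈ 1.2862.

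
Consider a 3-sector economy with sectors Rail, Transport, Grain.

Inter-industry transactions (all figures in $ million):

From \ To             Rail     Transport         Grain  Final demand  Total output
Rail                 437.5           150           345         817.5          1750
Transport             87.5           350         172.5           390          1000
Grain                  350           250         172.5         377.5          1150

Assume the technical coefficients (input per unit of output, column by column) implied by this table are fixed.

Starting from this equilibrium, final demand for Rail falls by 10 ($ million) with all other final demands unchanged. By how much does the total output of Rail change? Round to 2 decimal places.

Δx_1 = -15.48

Technical coefficients a_ij = z_ij / X_j:
  a_11 = 437.5/1750 = 0.25, a_21 = 87.5/1750 = 0.05, a_31 = 350/1750 = 0.20
  a_12 = 150/1000 = 0.15, a_22 = 350/1000 = 0.35, a_32 = 250/1000 = 0.25
  a_13 = 345/1150 = 0.30, a_23 = 172.5/1150 = 0.15, a_33 = 172.5/1150 = 0.15
I − A =
  [   0.75    -0.15    -0.30]
  [  -0.05     0.65    -0.15]
  [  -0.20    -0.25     0.85]
Cofactors of I−A, C_ij = (−1)^(i+j)·(minor ij) (rows/columns in the sector order above):
  C_11 = (0.65)(0.85) − (-0.15)(-0.25) = 0.5150
  C_12 = −[(-0.05)(0.85) − (-0.15)(-0.20)] = 0.0725
  C_13 = (-0.05)(-0.25) − (0.65)(-0.20) = 0.1425
  C_21 = −[(-0.15)(0.85) − (-0.30)(-0.25)] = 0.2025
  C_22 = (0.75)(0.85) − (-0.30)(-0.20) = 0.5775
  C_23 = −[(0.75)(-0.25) − (-0.15)(-0.20)] = 0.2175
  C_31 = (-0.15)(-0.15) − (-0.30)(0.65) = 0.2175
  C_32 = −[(0.75)(-0.15) − (-0.30)(-0.05)] = 0.1275
  C_33 = (0.75)(0.65) − (-0.15)(-0.05) = 0.4800
det(I−A) = Σ_j (I−A)_1j·C_1j = (0.75)(0.5150) + (-0.15)(0.0725) + (-0.30)(0.1425) = 0.332625
adj(I−A) = Cᵀ =
  [ 0.5150   0.2025   0.2175]
  [ 0.0725   0.5775   0.1275]
  [ 0.1425   0.2175   0.4800]
(I − A)⁻¹ = adj(I−A) / det(I−A) ≈
  [   1.5483     0.6088     0.6539]
  [   0.2180     1.7362     0.3833]
  [   0.4284     0.6539     1.4431]
Δx = (I − A)⁻¹ Δd with Δd having -10 in the Rail component and 0 elsewhere.
So Δx_1 = L_11 · (-10), where L_11 = adj(I−A)_11 / det(I−A) = 0.5150 / 0.332625.
Δx_1 = 0.5150 × (-10) / 0.332625 = -5.15 / 0.332625 ≈ -15.48.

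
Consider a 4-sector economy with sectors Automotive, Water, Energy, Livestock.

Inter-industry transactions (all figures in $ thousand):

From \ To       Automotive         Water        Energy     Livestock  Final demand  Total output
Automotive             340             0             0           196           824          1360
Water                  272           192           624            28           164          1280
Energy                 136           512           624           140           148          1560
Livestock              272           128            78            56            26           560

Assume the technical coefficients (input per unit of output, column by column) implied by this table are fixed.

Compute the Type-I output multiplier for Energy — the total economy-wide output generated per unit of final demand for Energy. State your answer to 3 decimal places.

Technical coefficients a_ij = z_ij / X_j:
  a_11 = 340/1360 = 0.25, a_21 = 272/1360 = 0.20, a_31 = 136/1360 = 0.10, a_41 = 272/1360 = 0.20
  a_12 = 0/1280 = 0.00, a_22 = 192/1280 = 0.15, a_32 = 512/1280 = 0.40, a_42 = 128/1280 = 0.10
  a_13 = 0/1560 = 0.00, a_23 = 624/1560 = 0.40, a_33 = 624/1560 = 0.40, a_43 = 78/1560 = 0.05
  a_14 = 196/560 = 0.35, a_24 = 28/560 = 0.05, a_34 = 140/560 = 0.25, a_44 = 56/560 = 0.10
I − A =
  [   0.75     0.00     0.00    -0.35]
  [  -0.20     0.85    -0.40    -0.05]
  [  -0.10    -0.40     0.60    -0.25]
  [  -0.20    -0.10    -0.05     0.90]
Compute the cofactors C_ij = (−1)^(i+j)·(3×3 minor ij) of I−A; the adjugate is their transpose:
adj(I−A) = Cᵀ =
  [ 0.290375   0.028000   0.028875   0.122500]
  [ 0.167750   0.351875   0.247375   0.153500]
  [ 0.199500   0.264250   0.503500   0.232125]
  [ 0.094250   0.060000   0.061875   0.262500]
det(I−A) = Σ_j (I−A)_1j·C_1j = (0.75)(0.290375) + (0.00)(0.167750) + (0.00)(0.199500) + (-0.35)(0.094250) = 0.18479375
(I − A)⁻¹ = adj(I−A) / det(I−A) ≈
  [   1.5713     0.1515     0.1563     0.6629]
  [   0.9078     1.9041     1.3387     0.8307]
  [   1.0796     1.4300     2.7247     1.2561]
  [   0.5100     0.3247     0.3348     1.4205]
The output multiplier for sector j is the column-j sum of the Leontief inverse (I − A)⁻¹ = adj(I−A) / det(I−A).
Column 3 of adj(I−A): (0.028875, 0.247375, 0.503500, 0.061875); det(I−A) = 0.18479375.
m_3 = (0.028875 + 0.247375 + 0.503500 + 0.061875) / 0.18479375 = 0.841625 / 0.18479375 ≈ 4.554.

m_3 = 4.554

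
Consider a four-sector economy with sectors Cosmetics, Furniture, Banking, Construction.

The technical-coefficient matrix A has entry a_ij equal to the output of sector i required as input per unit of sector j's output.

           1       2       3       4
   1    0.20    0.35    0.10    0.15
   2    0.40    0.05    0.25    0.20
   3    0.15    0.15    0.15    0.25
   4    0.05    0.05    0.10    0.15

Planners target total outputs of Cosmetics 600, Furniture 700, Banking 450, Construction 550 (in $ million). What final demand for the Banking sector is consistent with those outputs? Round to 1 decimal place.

d_3 = 50.0

I − A =
  [   0.80    -0.35    -0.10    -0.15]
  [  -0.40     0.95    -0.25    -0.20]
  [  -0.15    -0.15     0.85    -0.25]
  [  -0.05    -0.05    -0.10     0.85]
d = (I − A) x:
  d_1 = (+0.80)·600 + (-0.35)·700 + (-0.10)·450 + (-0.15)·550 = 107.5
  d_2 = (-0.40)·600 + (+0.95)·700 + (-0.25)·450 + (-0.20)·550 = 202.5
  d_3 = (-0.15)·600 + (-0.15)·700 + (+0.85)·450 + (-0.25)·550 = 50.0
  d_4 = (-0.05)·600 + (-0.05)·700 + (-0.10)·450 + (+0.85)·550 = 357.5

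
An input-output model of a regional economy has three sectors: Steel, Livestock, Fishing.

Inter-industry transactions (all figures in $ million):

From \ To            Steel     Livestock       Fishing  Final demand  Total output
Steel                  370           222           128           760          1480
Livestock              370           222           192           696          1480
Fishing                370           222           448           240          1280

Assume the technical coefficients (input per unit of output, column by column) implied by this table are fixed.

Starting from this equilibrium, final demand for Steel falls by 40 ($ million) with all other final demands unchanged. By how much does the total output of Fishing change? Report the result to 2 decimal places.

Technical coefficients a_ij = z_ij / X_j:
  a_SS = 370/1480 = 0.25, a_LS = 370/1480 = 0.25, a_FS = 370/1480 = 0.25
  a_SL = 222/1480 = 0.15, a_LL = 222/1480 = 0.15, a_FL = 222/1480 = 0.15
  a_SF = 128/1280 = 0.10, a_LF = 192/1280 = 0.15, a_FF = 448/1280 = 0.35
I − A =
  [   0.75    -0.15    -0.10]
  [  -0.25     0.85    -0.15]
  [  -0.25    -0.15     0.65]
Cofactors of I−A, C_ij = (−1)^(i+j)·(minor ij) (rows/columns in the sector order above):
  C_11 = (0.85)(0.65) − (-0.15)(-0.15) = 0.5300
  C_12 = −[(-0.25)(0.65) − (-0.15)(-0.25)] = 0.2000
  C_13 = (-0.25)(-0.15) − (0.85)(-0.25) = 0.2500
  C_21 = −[(-0.15)(0.65) − (-0.10)(-0.15)] = 0.1125
  C_22 = (0.75)(0.65) − (-0.10)(-0.25) = 0.4625
  C_23 = −[(0.75)(-0.15) − (-0.15)(-0.25)] = 0.1500
  C_31 = (-0.15)(-0.15) − (-0.10)(0.85) = 0.1075
  C_32 = −[(0.75)(-0.15) − (-0.10)(-0.25)] = 0.1375
  C_33 = (0.75)(0.85) − (-0.15)(-0.25) = 0.6000
det(I−A) = Σ_j (I−A)_1j·C_1j = (0.75)(0.5300) + (-0.15)(0.2000) + (-0.10)(0.2500) = 0.3425
adj(I−A) = Cᵀ =
  [ 0.5300   0.1125   0.1075]
  [ 0.2000   0.4625   0.1375]
  [ 0.2500   0.1500   0.6000]
(I − A)⁻¹ = adj(I−A) / det(I−A) ≈
  [   1.5474     0.3285     0.3139]
  [   0.5839     1.3504     0.4015]
  [   0.7299     0.4380     1.7518]
Δx = (I − A)⁻¹ Δd with Δd having -40 in the Steel component and 0 elsewhere.
So Δx_F = L_FS · (-40), where L_FS = adj(I−A)_FS / det(I−A) = 0.2500 / 0.3425.
Δx_F = 0.2500 × (-40) / 0.3425 = -10.00 / 0.3425 ≈ -29.20.

Δx_F = -29.20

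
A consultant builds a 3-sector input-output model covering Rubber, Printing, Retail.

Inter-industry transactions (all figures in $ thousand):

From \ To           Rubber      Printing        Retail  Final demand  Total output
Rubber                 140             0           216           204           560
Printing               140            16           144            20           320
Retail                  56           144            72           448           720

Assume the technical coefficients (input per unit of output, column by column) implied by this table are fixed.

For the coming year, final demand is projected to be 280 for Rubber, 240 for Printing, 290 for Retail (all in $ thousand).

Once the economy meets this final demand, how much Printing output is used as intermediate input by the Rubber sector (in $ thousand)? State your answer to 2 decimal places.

Technical coefficients a_ij = z_ij / X_j:
  a_11 = 140/560 = 0.25, a_21 = 140/560 = 0.25, a_31 = 56/560 = 0.10
  a_12 = 0/320 = 0.00, a_22 = 16/320 = 0.05, a_32 = 144/320 = 0.45
  a_13 = 216/720 = 0.30, a_23 = 144/720 = 0.20, a_33 = 72/720 = 0.10
I − A =
  [   0.75     0.00    -0.30]
  [  -0.25     0.95    -0.20]
  [  -0.10    -0.45     0.90]
Cofactors of I−A, C_ij = (−1)^(i+j)·(minor ij) (rows/columns in the sector order above):
  C_11 = (0.95)(0.90) − (-0.20)(-0.45) = 0.7650
  C_12 = −[(-0.25)(0.90) − (-0.20)(-0.10)] = 0.2450
  C_13 = (-0.25)(-0.45) − (0.95)(-0.10) = 0.2075
  C_21 = −[(0.00)(0.90) − (-0.30)(-0.45)] = 0.1350
  C_22 = (0.75)(0.90) − (-0.30)(-0.10) = 0.6450
  C_23 = −[(0.75)(-0.45) − (0.00)(-0.10)] = 0.3375
  C_31 = (0.00)(-0.20) − (-0.30)(0.95) = 0.2850
  C_32 = −[(0.75)(-0.20) − (-0.30)(-0.25)] = 0.2250
  C_33 = (0.75)(0.95) − (0.00)(-0.25) = 0.7125
det(I−A) = Σ_j (I−A)_1j·C_1j = (0.75)(0.7650) + (0.00)(0.2450) + (-0.30)(0.2075) = 0.5115
adj(I−A) = Cᵀ =
  [ 0.7650   0.1350   0.2850]
  [ 0.2450   0.6450   0.2250]
  [ 0.2075   0.3375   0.7125]
(I − A)⁻¹ = adj(I−A) / det(I−A) ≈
  [   1.4956     0.2639     0.5572]
  [   0.4790     1.2610     0.4399]
  [   0.4057     0.6598     1.3930]
First solve x = (I − A)⁻¹ d = adj(I−A)·d / det(I−A); in particular x_1 = (0.7650·280 + 0.1350·240 + 0.2850·290) / 0.5115 = 329.25 / 0.5115 ≈ 643.6950.
Intermediate flow from 2 to 1: z_21 = a_21 · x_1 = 0.25 × 329.25 / 0.5115 = 82.3125 / 0.5115 ≈ 160.92.

z_21 = 160.92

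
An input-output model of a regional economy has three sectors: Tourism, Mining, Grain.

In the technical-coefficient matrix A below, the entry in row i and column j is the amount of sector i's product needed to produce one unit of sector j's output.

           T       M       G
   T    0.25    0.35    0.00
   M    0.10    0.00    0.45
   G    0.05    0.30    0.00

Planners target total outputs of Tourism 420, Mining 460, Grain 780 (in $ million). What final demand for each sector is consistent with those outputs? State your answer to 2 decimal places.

I − A =
  [   0.75    -0.35     0.00]
  [  -0.10     1.00    -0.45]
  [  -0.05    -0.30     1.00]
d = (I − A) x:
  d_T = (+0.75)·420 + (-0.35)·460 + (+0.00)·780 = 154.00
  d_M = (-0.10)·420 + (+1.00)·460 + (-0.45)·780 = 67.00
  d_G = (-0.05)·420 + (-0.30)·460 + (+1.00)·780 = 621.00

d_T = 154.00, d_M = 67.00, d_G = 621.00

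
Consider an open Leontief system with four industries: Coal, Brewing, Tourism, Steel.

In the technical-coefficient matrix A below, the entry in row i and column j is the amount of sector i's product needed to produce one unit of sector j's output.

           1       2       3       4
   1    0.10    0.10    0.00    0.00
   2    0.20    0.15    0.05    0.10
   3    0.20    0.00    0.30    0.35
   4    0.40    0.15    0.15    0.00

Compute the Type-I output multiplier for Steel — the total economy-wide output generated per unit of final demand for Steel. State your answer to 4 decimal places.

I − A =
  [   0.90    -0.10     0.00     0.00]
  [  -0.20     0.85    -0.05    -0.10]
  [  -0.20     0.00     0.70    -0.35]
  [  -0.40    -0.15    -0.15     1.00]
Compute the cofactors C_ij = (−1)^(i+j)·(3×3 minor ij) of I−A; the adjugate is their transpose:
adj(I−A) = Cᵀ =
  [ 0.53725   0.06475   0.00650   0.00875]
  [ 0.17750   0.58275   0.05850   0.07875]
  [ 0.29650   0.08125   0.72750   0.26275]
  [ 0.28600   0.12550   0.12050   0.52050]
det(I−A) = Σ_j (I−A)_1j·C_1j = (0.90)(0.53725) + (-0.10)(0.17750) + (0.00)(0.29650) + (0.00)(0.28600) = 0.465775
(I − A)⁻¹ = adj(I−A) / det(I−A) ≈
  [   1.15345     0.13902     0.01396     0.01879]
  [   0.38109     1.25114     0.12560     0.16907]
  [   0.63657     0.17444     1.56191     0.56411]
  [   0.61403     0.26944     0.25871     1.11749]
The output multiplier for sector j is the column-j sum of the Leontief inverse (I − A)⁻¹ = adj(I−A) / det(I−A).
Column 4 of adj(I−A): (0.00875, 0.07875, 0.26275, 0.52050); det(I−A) = 0.465775.
m_4 = (0.00875 + 0.07875 + 0.26275 + 0.52050) / 0.465775 = 0.87075 / 0.465775 ≈ 1.8695.

m_4 = 1.8695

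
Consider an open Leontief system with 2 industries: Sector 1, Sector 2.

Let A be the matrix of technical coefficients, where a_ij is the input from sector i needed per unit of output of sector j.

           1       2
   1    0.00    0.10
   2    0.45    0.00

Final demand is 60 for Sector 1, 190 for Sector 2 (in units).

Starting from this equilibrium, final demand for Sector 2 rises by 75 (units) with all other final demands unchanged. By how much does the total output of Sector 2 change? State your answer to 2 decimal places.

I − A =
  [   1.00    -0.10]
  [  -0.45     1.00]
det(I−A) = (1.00)(1.00) − (-0.10)(-0.45) = 0.9550
adj(I−A) = [[1.00, 0.10], [0.45, 1.00]]
(I − A)⁻¹ = adj(I−A) / det(I−A) ≈
  [   1.0471     0.1047]
  [   0.4712     1.0471]
Δx = (I − A)⁻¹ Δd with Δd having +75 in the Sector 2 component and 0 elsewhere.
So Δx_2 = L_22 · (+75), where L_22 = adj(I−A)_22 / det(I−A) = 1.00 / 0.9550.
Δx_2 = 1.00 × (+75) / 0.9550 = 75.00 / 0.9550 ≈ 78.53.

Δx_2 = 78.53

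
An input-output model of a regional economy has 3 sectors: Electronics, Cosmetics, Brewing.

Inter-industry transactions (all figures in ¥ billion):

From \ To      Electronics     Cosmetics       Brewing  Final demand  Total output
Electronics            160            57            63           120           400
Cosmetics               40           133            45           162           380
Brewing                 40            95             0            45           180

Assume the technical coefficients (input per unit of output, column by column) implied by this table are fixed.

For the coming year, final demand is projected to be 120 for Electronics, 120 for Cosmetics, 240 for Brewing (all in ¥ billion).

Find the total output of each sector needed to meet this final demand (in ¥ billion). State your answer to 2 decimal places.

Technical coefficients a_ij = z_ij / X_j:
  a_11 = 160/400 = 0.40, a_21 = 40/400 = 0.10, a_31 = 40/400 = 0.10
  a_12 = 57/380 = 0.15, a_22 = 133/380 = 0.35, a_32 = 95/380 = 0.25
  a_13 = 63/180 = 0.35, a_23 = 45/180 = 0.25, a_33 = 0/180 = 0.00
I − A =
  [   0.60    -0.15    -0.35]
  [  -0.10     0.65    -0.25]
  [  -0.10    -0.25     1.00]
Cofactors of I−A, C_ij = (−1)^(i+j)·(minor ij) (rows/columns in the sector order above):
  C_11 = (0.65)(1.00) − (-0.25)(-0.25) = 0.5875
  C_12 = −[(-0.10)(1.00) − (-0.25)(-0.10)] = 0.1250
  C_13 = (-0.10)(-0.25) − (0.65)(-0.10) = 0.0900
  C_21 = −[(-0.15)(1.00) − (-0.35)(-0.25)] = 0.2375
  C_22 = (0.60)(1.00) − (-0.35)(-0.10) = 0.5650
  C_23 = −[(0.60)(-0.25) − (-0.15)(-0.10)] = 0.1650
  C_31 = (-0.15)(-0.25) − (-0.35)(0.65) = 0.2650
  C_32 = −[(0.60)(-0.25) − (-0.35)(-0.10)] = 0.1850
  C_33 = (0.60)(0.65) − (-0.15)(-0.10) = 0.3750
det(I−A) = Σ_j (I−A)_1j·C_1j = (0.60)(0.5875) + (-0.15)(0.1250) + (-0.35)(0.0900) = 0.30225
adj(I−A) = Cᵀ =
  [ 0.5875   0.2375   0.2650]
  [ 0.1250   0.5650   0.1850]
  [ 0.0900   0.1650   0.3750]
(I − A)⁻¹ = adj(I−A) / det(I−A) ≈
  [   1.9438     0.7858     0.8768]
  [   0.4136     1.8693     0.6121]
  [   0.2978     0.5459     1.2407]
x = (I − A)⁻¹ d = adj(I−A)·d / det(I−A), with det(I−A) = 0.30225:
  x_1 = (0.5875·120 + 0.2375·120 + 0.2650·240) / 0.30225 = 162.60 / 0.30225 ≈ 537.97
  x_2 = (0.1250·120 + 0.5650·120 + 0.1850·240) / 0.30225 = 127.20 / 0.30225 ≈ 420.84
  x_3 = (0.0900·120 + 0.1650·120 + 0.3750·240) / 0.30225 = 120.60 / 0.30225 ≈ 399.01

x_1 = 537.97, x_2 = 420.84, x_3 = 399.01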